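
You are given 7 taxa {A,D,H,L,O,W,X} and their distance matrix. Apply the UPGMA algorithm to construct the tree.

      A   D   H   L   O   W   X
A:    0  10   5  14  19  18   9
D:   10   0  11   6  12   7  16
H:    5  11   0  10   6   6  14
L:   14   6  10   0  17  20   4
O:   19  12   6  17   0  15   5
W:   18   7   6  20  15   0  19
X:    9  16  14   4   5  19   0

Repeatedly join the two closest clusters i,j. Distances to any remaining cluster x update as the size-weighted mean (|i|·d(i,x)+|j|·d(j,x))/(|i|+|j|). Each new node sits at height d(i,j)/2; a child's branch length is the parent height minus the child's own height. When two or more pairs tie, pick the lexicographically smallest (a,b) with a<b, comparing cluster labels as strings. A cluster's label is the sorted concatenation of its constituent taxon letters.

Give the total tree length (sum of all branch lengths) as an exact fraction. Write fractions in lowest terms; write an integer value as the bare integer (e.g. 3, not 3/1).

step 1: merge (L,X) at d=4; branch lengths L→2, X→2; new cluster LX
  updated: d(A,LX)=23/2, d(D,LX)=11, d(H,LX)=12, d(LX,O)=11, d(LX,W)=39/2
step 2: merge (A,H) at d=5; branch lengths A→5/2, H→5/2; new cluster AH
  updated: d(AH,D)=21/2, d(AH,LX)=47/4, d(AH,O)=25/2, d(AH,W)=12
step 3: merge (D,W) at d=7; branch lengths D→7/2, W→7/2; new cluster DW
  updated: d(AH,DW)=45/4, d(DW,LX)=61/4, d(DW,O)=27/2
step 4: merge (LX,O) at d=11; branch lengths LX→7/2, O→11/2; new cluster LOX
  updated: d(AH,LOX)=12, d(DW,LOX)=44/3
step 5: merge (AH,DW) at d=45/4; branch lengths AH→25/8, DW→17/8; new cluster ADHW
  updated: d(ADHW,LOX)=40/3
step 6: merge (ADHW,LOX) at d=40/3; branch lengths ADHW→25/24, LOX→7/6; new cluster ADHLOWX
final tree: (((A:5/2,H:5/2):25/8,(D:7/2,W:7/2):17/8):25/24,((L:2,X:2):7/2,O:11/2):7/6)
total length: 779/24

779/24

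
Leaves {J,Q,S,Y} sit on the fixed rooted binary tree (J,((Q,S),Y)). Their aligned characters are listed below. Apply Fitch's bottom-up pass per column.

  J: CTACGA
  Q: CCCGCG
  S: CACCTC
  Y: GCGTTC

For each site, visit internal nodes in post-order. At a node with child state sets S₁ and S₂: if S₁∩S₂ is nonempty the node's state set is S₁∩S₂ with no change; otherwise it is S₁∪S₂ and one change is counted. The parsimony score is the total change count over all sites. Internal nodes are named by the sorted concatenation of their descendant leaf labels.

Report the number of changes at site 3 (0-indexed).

QS@0: {C} ∩ {C} = {C} (intersection, +0)
QSY@0: {C} ∪ {G} = {C,G} (union, +1)
JQSY@0: {C} ∩ {C,G} = {C} (intersection, +0)
QS@1: {C} ∪ {A} = {A,C} (union, +1)
QSY@1: {A,C} ∩ {C} = {C} (intersection, +0)
JQSY@1: {T} ∪ {C} = {C,T} (union, +1)
QS@2: {C} ∩ {C} = {C} (intersection, +0)
QSY@2: {C} ∪ {G} = {C,G} (union, +1)
JQSY@2: {A} ∪ {C,G} = {A,C,G} (union, +1)
QS@3: {G} ∪ {C} = {C,G} (union, +1)
QSY@3: {C,G} ∪ {T} = {C,G,T} (union, +1)
JQSY@3: {C} ∩ {C,G,T} = {C} (intersection, +0)
QS@4: {C} ∪ {T} = {C,T} (union, +1)
QSY@4: {C,T} ∩ {T} = {T} (intersection, +0)
JQSY@4: {G} ∪ {T} = {G,T} (union, +1)
QS@5: {G} ∪ {C} = {C,G} (union, +1)
QSY@5: {C,G} ∩ {C} = {C} (intersection, +0)
JQSY@5: {A} ∪ {C} = {A,C} (union, +1)
per-site changes: [1, 2, 2, 2, 2, 2]; total = 11

2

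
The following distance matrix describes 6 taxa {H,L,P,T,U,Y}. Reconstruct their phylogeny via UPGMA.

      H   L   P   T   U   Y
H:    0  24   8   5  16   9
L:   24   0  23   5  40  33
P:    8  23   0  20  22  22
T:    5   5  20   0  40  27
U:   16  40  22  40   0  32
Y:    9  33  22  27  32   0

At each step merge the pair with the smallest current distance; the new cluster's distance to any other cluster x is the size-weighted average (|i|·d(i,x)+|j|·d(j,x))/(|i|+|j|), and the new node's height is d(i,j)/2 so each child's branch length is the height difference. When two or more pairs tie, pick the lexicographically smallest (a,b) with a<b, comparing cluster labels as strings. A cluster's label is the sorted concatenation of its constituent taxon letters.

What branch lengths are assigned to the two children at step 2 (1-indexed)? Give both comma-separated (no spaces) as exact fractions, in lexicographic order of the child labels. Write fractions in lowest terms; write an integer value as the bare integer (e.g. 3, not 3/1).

9/2,7

step 1: merge (H,T) at d=5; branch lengths H→5/2, T→5/2; new cluster HT
  updated: d(HT,L)=29/2, d(HT,P)=14, d(HT,U)=28, d(HT,Y)=18
step 2: merge (HT,P) at d=14; branch lengths HT→9/2, P→7; new cluster HPT
  updated: d(HPT,L)=52/3, d(HPT,U)=26, d(HPT,Y)=58/3
step 3: merge (HPT,L) at d=52/3; branch lengths HPT→5/3, L→26/3; new cluster HLPT
  updated: d(HLPT,U)=59/2, d(HLPT,Y)=91/4
step 4: merge (HLPT,Y) at d=91/4; branch lengths HLPT→65/24, Y→91/8; new cluster HLPTY
  updated: d(HLPTY,U)=30
step 5: merge (HLPTY,U) at d=30; branch lengths HLPTY→29/8, U→15; new cluster HLPTUY
final tree: (((((H:5/2,T:5/2):9/2,P:7):5/3,L:26/3):65/24,Y:91/8):29/8,U:15)
total length: 1429/24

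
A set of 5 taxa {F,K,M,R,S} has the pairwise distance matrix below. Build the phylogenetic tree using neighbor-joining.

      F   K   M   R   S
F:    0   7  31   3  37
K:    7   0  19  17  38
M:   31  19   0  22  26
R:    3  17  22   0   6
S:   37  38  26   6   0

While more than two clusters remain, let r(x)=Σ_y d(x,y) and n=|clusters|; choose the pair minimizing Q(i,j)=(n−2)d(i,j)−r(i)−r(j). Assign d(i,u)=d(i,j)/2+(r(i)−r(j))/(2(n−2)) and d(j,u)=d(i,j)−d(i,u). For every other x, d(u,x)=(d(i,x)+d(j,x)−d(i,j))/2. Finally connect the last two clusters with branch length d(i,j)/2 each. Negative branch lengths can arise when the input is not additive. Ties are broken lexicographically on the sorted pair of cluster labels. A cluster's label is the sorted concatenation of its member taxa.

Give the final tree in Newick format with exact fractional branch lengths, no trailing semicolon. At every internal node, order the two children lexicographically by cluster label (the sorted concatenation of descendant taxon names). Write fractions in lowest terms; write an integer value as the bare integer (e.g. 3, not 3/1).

((((F:3,K:4):71/8,M:101/8):67/8,R:-39/8):87/16,S:87/16)

iteration 1: select F,K (d=7, Q=-138); attach at lengths (3, 4); label the merged cluster FK
  updated: d(FK,M)=43/2, d(FK,R)=13/2, d(FK,S)=34
iteration 2: select FK,M (d=43/2, Q=-177/2); attach at lengths (71/8, 101/8); label the merged cluster FKM
  updated: d(FKM,R)=7/2, d(FKM,S)=77/4
iteration 3: select FKM,R (d=7/2, Q=-115/4); attach at lengths (67/8, -39/8); label the merged cluster FKMR
  updated: d(FKMR,S)=87/8
iteration 4: select FKMR,S (d=87/8); attach at lengths (87/16, 87/16); label the merged cluster FKMRS
final tree: ((((F:3,K:4):71/8,M:101/8):67/8,R:-39/8):87/16,S:87/16)
total length: 343/8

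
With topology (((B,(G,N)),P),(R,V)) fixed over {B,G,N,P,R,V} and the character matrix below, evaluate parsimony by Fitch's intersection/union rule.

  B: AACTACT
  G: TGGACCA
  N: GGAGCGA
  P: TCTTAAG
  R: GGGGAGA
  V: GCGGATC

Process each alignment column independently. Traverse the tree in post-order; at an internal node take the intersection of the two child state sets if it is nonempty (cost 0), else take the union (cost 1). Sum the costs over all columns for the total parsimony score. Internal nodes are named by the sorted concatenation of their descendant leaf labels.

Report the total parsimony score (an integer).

20

site 0, node GN: G={T} ∪ N={G} → {G,T} (+1)
site 0, node BGN: B={A} ∪ GN={G,T} → {A,G,T} (+1)
site 0, node BGNP: BGN={A,G,T} ∩ P={T} → {T} (+0)
site 0, node RV: R={G} ∩ V={G} → {G} (+0)
site 0, node BGNPRV: BGNP={T} ∪ RV={G} → {G,T} (+1)
site 1, node GN: G={G} ∩ N={G} → {G} (+0)
site 1, node BGN: B={A} ∪ GN={G} → {A,G} (+1)
site 1, node BGNP: BGN={A,G} ∪ P={C} → {A,C,G} (+1)
site 1, node RV: R={G} ∪ V={C} → {C,G} (+1)
site 1, node BGNPRV: BGNP={A,C,G} ∩ RV={C,G} → {C,G} (+0)
site 2, node GN: G={G} ∪ N={A} → {A,G} (+1)
site 2, node BGN: B={C} ∪ GN={A,G} → {A,C,G} (+1)
site 2, node BGNP: BGN={A,C,G} ∪ P={T} → {A,C,G,T} (+1)
site 2, node RV: R={G} ∩ V={G} → {G} (+0)
site 2, node BGNPRV: BGNP={A,C,G,T} ∩ RV={G} → {G} (+0)
site 3, node GN: G={A} ∪ N={G} → {A,G} (+1)
site 3, node BGN: B={T} ∪ GN={A,G} → {A,G,T} (+1)
site 3, node BGNP: BGN={A,G,T} ∩ P={T} → {T} (+0)
site 3, node RV: R={G} ∩ V={G} → {G} (+0)
site 3, node BGNPRV: BGNP={T} ∪ RV={G} → {G,T} (+1)
site 4, node GN: G={C} ∩ N={C} → {C} (+0)
site 4, node BGN: B={A} ∪ GN={C} → {A,C} (+1)
site 4, node BGNP: BGN={A,C} ∩ P={A} → {A} (+0)
site 4, node RV: R={A} ∩ V={A} → {A} (+0)
site 4, node BGNPRV: BGNP={A} ∩ RV={A} → {A} (+0)
site 5, node GN: G={C} ∪ N={G} → {C,G} (+1)
site 5, node BGN: B={C} ∩ GN={C,G} → {C} (+0)
site 5, node BGNP: BGN={C} ∪ P={A} → {A,C} (+1)
site 5, node RV: R={G} ∪ V={T} → {G,T} (+1)
site 5, node BGNPRV: BGNP={A,C} ∪ RV={G,T} → {A,C,G,T} (+1)
site 6, node GN: G={A} ∩ N={A} → {A} (+0)
site 6, node BGN: B={T} ∪ GN={A} → {A,T} (+1)
site 6, node BGNP: BGN={A,T} ∪ P={G} → {A,G,T} (+1)
site 6, node RV: R={A} ∪ V={C} → {A,C} (+1)
site 6, node BGNPRV: BGNP={A,G,T} ∩ RV={A,C} → {A} (+0)
per-site changes: [3, 3, 3, 3, 1, 4, 3]; total = 20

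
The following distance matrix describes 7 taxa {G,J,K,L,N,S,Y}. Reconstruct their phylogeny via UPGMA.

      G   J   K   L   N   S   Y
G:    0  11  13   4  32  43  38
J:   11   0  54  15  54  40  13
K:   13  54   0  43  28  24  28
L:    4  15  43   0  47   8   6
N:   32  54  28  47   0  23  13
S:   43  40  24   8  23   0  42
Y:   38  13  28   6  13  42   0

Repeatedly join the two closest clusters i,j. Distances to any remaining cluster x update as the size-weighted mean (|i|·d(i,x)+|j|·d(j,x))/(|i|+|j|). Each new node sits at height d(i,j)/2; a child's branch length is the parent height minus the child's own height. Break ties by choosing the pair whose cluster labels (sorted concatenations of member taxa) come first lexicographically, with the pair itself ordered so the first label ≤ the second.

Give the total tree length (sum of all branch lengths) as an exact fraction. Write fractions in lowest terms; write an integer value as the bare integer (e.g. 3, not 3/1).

iteration 1: select G,L (d=4); attach at lengths (2, 2); label the merged cluster GL
  updated: d(GL,J)=13, d(GL,K)=28, d(GL,N)=79/2, d(GL,S)=51/2, d(GL,Y)=22
iteration 2: select GL,J (d=13); attach at lengths (9/2, 13/2); label the merged cluster GJL
  updated: d(GJL,K)=110/3, d(GJL,N)=133/3, d(GJL,S)=91/3, d(GJL,Y)=19
iteration 3: select N,Y (d=13); attach at lengths (13/2, 13/2); label the merged cluster NY
  updated: d(GJL,NY)=95/3, d(K,NY)=28, d(NY,S)=65/2
iteration 4: select K,S (d=24); attach at lengths (12, 12); label the merged cluster KS
  updated: d(GJL,KS)=67/2, d(KS,NY)=121/4
iteration 5: select KS,NY (d=121/4); attach at lengths (25/8, 69/8); label the merged cluster KNSY
  updated: d(GJL,KNSY)=391/12
iteration 6: select GJL,KNSY (d=391/12); attach at lengths (235/24, 7/6); label the merged cluster GJKLNSY
final tree: (((G:2,L:2):9/2,J:13/2):235/24,((K:12,S:12):25/8,(N:13/2,Y:13/2):69/8):7/6)
total length: 1793/24

1793/24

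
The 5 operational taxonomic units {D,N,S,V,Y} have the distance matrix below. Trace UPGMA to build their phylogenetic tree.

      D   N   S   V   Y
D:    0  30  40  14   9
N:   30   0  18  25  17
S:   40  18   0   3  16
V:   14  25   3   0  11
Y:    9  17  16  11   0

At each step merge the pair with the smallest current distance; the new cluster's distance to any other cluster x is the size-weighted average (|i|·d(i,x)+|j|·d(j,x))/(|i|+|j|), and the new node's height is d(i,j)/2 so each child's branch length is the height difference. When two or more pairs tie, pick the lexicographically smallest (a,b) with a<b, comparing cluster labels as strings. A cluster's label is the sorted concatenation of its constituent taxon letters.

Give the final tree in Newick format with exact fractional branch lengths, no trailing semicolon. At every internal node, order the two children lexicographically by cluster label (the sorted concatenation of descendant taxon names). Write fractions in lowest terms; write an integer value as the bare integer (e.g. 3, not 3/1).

(((D:9/2,Y:9/2):45/8,(S:3/2,V:3/2):69/8):9/8,N:45/4)

step 1: merge (S,V) at d=3; branch lengths S→3/2, V→3/2; new cluster SV
  updated: d(D,SV)=27, d(N,SV)=43/2, d(SV,Y)=27/2
step 2: merge (D,Y) at d=9; branch lengths D→9/2, Y→9/2; new cluster DY
  updated: d(DY,N)=47/2, d(DY,SV)=81/4
step 3: merge (DY,SV) at d=81/4; branch lengths DY→45/8, SV→69/8; new cluster DSVY
  updated: d(DSVY,N)=45/2
step 4: merge (DSVY,N) at d=45/2; branch lengths DSVY→9/8, N→45/4; new cluster DNSVY
final tree: (((D:9/2,Y:9/2):45/8,(S:3/2,V:3/2):69/8):9/8,N:45/4)
total length: 309/8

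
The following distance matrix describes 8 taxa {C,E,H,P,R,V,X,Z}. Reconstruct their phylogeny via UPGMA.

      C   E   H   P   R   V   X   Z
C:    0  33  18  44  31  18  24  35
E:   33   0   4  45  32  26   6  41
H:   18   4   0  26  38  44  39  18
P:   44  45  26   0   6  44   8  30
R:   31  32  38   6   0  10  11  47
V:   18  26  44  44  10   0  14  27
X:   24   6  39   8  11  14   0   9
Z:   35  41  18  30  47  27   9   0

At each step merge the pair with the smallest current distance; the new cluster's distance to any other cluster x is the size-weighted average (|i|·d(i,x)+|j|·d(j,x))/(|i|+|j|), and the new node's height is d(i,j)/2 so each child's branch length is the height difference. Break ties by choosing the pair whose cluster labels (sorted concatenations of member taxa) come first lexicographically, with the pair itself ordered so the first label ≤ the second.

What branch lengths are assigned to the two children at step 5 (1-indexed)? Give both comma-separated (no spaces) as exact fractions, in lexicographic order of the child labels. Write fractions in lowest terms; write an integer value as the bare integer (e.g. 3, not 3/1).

9,15/2

iteration 1: select E,H (d=4); attach at lengths (2, 2); label the merged cluster EH
  updated: d(C,EH)=51/2, d(EH,P)=71/2, d(EH,R)=35, d(EH,V)=35, d(EH,X)=45/2, d(EH,Z)=59/2
iteration 2: select P,R (d=6); attach at lengths (3, 3); label the merged cluster PR
  updated: d(C,PR)=75/2, d(EH,PR)=141/4, d(PR,V)=27, d(PR,X)=19/2, d(PR,Z)=77/2
iteration 3: select X,Z (d=9); attach at lengths (9/2, 9/2); label the merged cluster XZ
  updated: d(C,XZ)=59/2, d(EH,XZ)=26, d(PR,XZ)=24, d(V,XZ)=41/2
iteration 4: select C,V (d=18); attach at lengths (9, 9); label the merged cluster CV
  updated: d(CV,EH)=121/4, d(CV,PR)=129/4, d(CV,XZ)=25
iteration 5: select PR,XZ (d=24); attach at lengths (9, 15/2); label the merged cluster PRXZ
  updated: d(CV,PRXZ)=229/8, d(EH,PRXZ)=245/8
iteration 6: select CV,PRXZ (d=229/8); attach at lengths (85/16, 37/16); label the merged cluster CPRVXZ
  updated: d(CPRVXZ,EH)=61/2
iteration 7: select CPRVXZ,EH (d=61/2); attach at lengths (15/16, 53/4); label the merged cluster CEHPRVXZ
final tree: (((C:9,V:9):85/16,((P:3,R:3):9,(X:9/2,Z:9/2):15/2):37/16):15/16,(E:2,H:2):53/4)
total length: 1205/16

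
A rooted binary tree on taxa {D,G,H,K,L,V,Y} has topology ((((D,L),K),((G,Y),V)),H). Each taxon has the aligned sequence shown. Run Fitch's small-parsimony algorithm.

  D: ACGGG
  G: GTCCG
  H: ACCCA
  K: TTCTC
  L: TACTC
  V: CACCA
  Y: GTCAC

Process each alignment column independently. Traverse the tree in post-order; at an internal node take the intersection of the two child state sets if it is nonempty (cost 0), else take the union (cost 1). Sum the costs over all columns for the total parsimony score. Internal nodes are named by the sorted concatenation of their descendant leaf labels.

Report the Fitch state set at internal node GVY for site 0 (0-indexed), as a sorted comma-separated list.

C,G

site 0, node DL: D={A} ∪ L={T} → {A,T} (+1)
site 0, node DKL: DL={A,T} ∩ K={T} → {T} (+0)
site 0, node GY: G={G} ∩ Y={G} → {G} (+0)
site 0, node GVY: GY={G} ∪ V={C} → {C,G} (+1)
site 0, node DGKLVY: DKL={T} ∪ GVY={C,G} → {C,G,T} (+1)
site 0, node DGHKLVY: DGKLVY={C,G,T} ∪ H={A} → {A,C,G,T} (+1)
site 1, node DL: D={C} ∪ L={A} → {A,C} (+1)
site 1, node DKL: DL={A,C} ∪ K={T} → {A,C,T} (+1)
site 1, node GY: G={T} ∩ Y={T} → {T} (+0)
site 1, node GVY: GY={T} ∪ V={A} → {A,T} (+1)
site 1, node DGKLVY: DKL={A,C,T} ∩ GVY={A,T} → {A,T} (+0)
site 1, node DGHKLVY: DGKLVY={A,T} ∪ H={C} → {A,C,T} (+1)
site 2, node DL: D={G} ∪ L={C} → {C,G} (+1)
site 2, node DKL: DL={C,G} ∩ K={C} → {C} (+0)
site 2, node GY: G={C} ∩ Y={C} → {C} (+0)
site 2, node GVY: GY={C} ∩ V={C} → {C} (+0)
site 2, node DGKLVY: DKL={C} ∩ GVY={C} → {C} (+0)
site 2, node DGHKLVY: DGKLVY={C} ∩ H={C} → {C} (+0)
site 3, node DL: D={G} ∪ L={T} → {G,T} (+1)
site 3, node DKL: DL={G,T} ∩ K={T} → {T} (+0)
site 3, node GY: G={C} ∪ Y={A} → {A,C} (+1)
site 3, node GVY: GY={A,C} ∩ V={C} → {C} (+0)
site 3, node DGKLVY: DKL={T} ∪ GVY={C} → {C,T} (+1)
site 3, node DGHKLVY: DGKLVY={C,T} ∩ H={C} → {C} (+0)
site 4, node DL: D={G} ∪ L={C} → {C,G} (+1)
site 4, node DKL: DL={C,G} ∩ K={C} → {C} (+0)
site 4, node GY: G={G} ∪ Y={C} → {C,G} (+1)
site 4, node GVY: GY={C,G} ∪ V={A} → {A,C,G} (+1)
site 4, node DGKLVY: DKL={C} ∩ GVY={A,C,G} → {C} (+0)
site 4, node DGHKLVY: DGKLVY={C} ∪ H={A} → {A,C} (+1)
per-site changes: [4, 4, 1, 3, 4]; total = 16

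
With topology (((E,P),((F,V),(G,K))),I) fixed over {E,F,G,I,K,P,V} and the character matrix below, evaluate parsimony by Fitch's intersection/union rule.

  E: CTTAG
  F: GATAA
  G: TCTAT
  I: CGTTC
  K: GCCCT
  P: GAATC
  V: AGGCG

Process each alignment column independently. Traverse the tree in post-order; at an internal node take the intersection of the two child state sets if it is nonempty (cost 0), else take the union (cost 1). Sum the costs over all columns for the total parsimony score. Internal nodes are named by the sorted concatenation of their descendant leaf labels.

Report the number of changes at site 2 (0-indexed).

3

site 0, node EP: E={C} ∪ P={G} → {C,G} (+1)
site 0, node FV: F={G} ∪ V={A} → {A,G} (+1)
site 0, node GK: G={T} ∪ K={G} → {G,T} (+1)
site 0, node FGKV: FV={A,G} ∩ GK={G,T} → {G} (+0)
site 0, node EFGKPV: EP={C,G} ∩ FGKV={G} → {G} (+0)
site 0, node EFGIKPV: EFGKPV={G} ∪ I={C} → {C,G} (+1)
site 1, node EP: E={T} ∪ P={A} → {A,T} (+1)
site 1, node FV: F={A} ∪ V={G} → {A,G} (+1)
site 1, node GK: G={C} ∩ K={C} → {C} (+0)
site 1, node FGKV: FV={A,G} ∪ GK={C} → {A,C,G} (+1)
site 1, node EFGKPV: EP={A,T} ∩ FGKV={A,C,G} → {A} (+0)
site 1, node EFGIKPV: EFGKPV={A} ∪ I={G} → {A,G} (+1)
site 2, node EP: E={T} ∪ P={A} → {A,T} (+1)
site 2, node FV: F={T} ∪ V={G} → {G,T} (+1)
site 2, node GK: G={T} ∪ K={C} → {C,T} (+1)
site 2, node FGKV: FV={G,T} ∩ GK={C,T} → {T} (+0)
site 2, node EFGKPV: EP={A,T} ∩ FGKV={T} → {T} (+0)
site 2, node EFGIKPV: EFGKPV={T} ∩ I={T} → {T} (+0)
site 3, node EP: E={A} ∪ P={T} → {A,T} (+1)
site 3, node FV: F={A} ∪ V={C} → {A,C} (+1)
site 3, node GK: G={A} ∪ K={C} → {A,C} (+1)
site 3, node FGKV: FV={A,C} ∩ GK={A,C} → {A,C} (+0)
site 3, node EFGKPV: EP={A,T} ∩ FGKV={A,C} → {A} (+0)
site 3, node EFGIKPV: EFGKPV={A} ∪ I={T} → {A,T} (+1)
site 4, node EP: E={G} ∪ P={C} → {C,G} (+1)
site 4, node FV: F={A} ∪ V={G} → {A,G} (+1)
site 4, node GK: G={T} ∩ K={T} → {T} (+0)
site 4, node FGKV: FV={A,G} ∪ GK={T} → {A,G,T} (+1)
site 4, node EFGKPV: EP={C,G} ∩ FGKV={A,G,T} → {G} (+0)
site 4, node EFGIKPV: EFGKPV={G} ∪ I={C} → {C,G} (+1)
per-site changes: [4, 4, 3, 4, 4]; total = 19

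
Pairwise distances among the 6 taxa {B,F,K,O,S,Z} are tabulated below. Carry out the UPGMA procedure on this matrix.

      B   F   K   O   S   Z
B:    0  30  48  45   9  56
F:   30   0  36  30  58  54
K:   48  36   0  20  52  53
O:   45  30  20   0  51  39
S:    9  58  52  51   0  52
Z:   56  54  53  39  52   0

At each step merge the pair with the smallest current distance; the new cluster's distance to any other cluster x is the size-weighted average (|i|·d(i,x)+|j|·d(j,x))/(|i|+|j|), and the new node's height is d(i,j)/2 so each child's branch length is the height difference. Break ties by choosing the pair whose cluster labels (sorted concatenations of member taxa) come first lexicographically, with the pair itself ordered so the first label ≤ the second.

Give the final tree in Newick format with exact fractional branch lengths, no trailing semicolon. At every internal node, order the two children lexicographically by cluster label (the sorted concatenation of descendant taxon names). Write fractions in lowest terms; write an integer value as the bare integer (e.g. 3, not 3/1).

(((B:9/2,S:9/2):115/6,(F:33/2,(K:10,O:10):13/2):43/6):26/15,Z:127/5)

step 1: merge (B,S) at d=9; branch lengths B→9/2, S→9/2; new cluster BS
  updated: d(BS,F)=44, d(BS,K)=50, d(BS,O)=48, d(BS,Z)=54
step 2: merge (K,O) at d=20; branch lengths K→10, O→10; new cluster KO
  updated: d(BS,KO)=49, d(F,KO)=33, d(KO,Z)=46
step 3: merge (F,KO) at d=33; branch lengths F→33/2, KO→13/2; new cluster FKO
  updated: d(BS,FKO)=142/3, d(FKO,Z)=146/3
step 4: merge (BS,FKO) at d=142/3; branch lengths BS→115/6, FKO→43/6; new cluster BFKOS
  updated: d(BFKOS,Z)=254/5
step 5: merge (BFKOS,Z) at d=254/5; branch lengths BFKOS→26/15, Z→127/5; new cluster BFKOSZ
final tree: (((B:9/2,S:9/2):115/6,(F:33/2,(K:10,O:10):13/2):43/6):26/15,Z:127/5)
total length: 1582/15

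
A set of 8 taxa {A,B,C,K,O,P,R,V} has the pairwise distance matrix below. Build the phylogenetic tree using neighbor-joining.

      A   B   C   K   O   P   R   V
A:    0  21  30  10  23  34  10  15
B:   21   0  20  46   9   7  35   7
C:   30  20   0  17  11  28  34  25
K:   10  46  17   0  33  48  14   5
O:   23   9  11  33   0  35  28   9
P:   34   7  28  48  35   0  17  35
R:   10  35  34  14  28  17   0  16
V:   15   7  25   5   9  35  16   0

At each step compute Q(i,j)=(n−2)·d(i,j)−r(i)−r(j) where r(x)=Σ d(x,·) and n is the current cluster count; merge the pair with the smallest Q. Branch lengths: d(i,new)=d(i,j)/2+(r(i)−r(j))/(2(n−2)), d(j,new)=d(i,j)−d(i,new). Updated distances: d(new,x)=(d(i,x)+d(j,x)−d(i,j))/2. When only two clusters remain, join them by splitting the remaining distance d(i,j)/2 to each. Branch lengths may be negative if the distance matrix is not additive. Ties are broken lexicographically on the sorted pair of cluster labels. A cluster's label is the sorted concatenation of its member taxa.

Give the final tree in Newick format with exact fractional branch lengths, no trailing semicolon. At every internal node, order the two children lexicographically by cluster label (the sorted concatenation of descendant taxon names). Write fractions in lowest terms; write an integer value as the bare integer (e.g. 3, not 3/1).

(((A:59/16,R:101/16):25/16,(((B:-17/12,P:101/12):43/4,(C:7,O:4):13/4):29/4,V:1/4):89/16):87/32,K:87/32)

step 1: merge (B,P) at d=7, Q=-307; branch lengths B→-17/12, P→101/12; new cluster BP
  updated: d(A,BP)=24, d(BP,C)=41/2, d(BP,K)=87/2, d(BP,O)=37/2, d(BP,R)=45/2, d(BP,V)=35/2
step 2: merge (C,O) at d=11, Q=-205; branch lengths C→7, O→4; new cluster CO
  updated: d(A,CO)=21, d(BP,CO)=14, d(CO,K)=39/2, d(CO,R)=51/2, d(CO,V)=23/2
step 3: merge (BP,CO) at d=14, Q=-157; branch lengths BP→43/4, CO→13/4; new cluster BCOP
  updated: d(A,BCOP)=31/2, d(BCOP,K)=49/2, d(BCOP,R)=17, d(BCOP,V)=15/2
step 4: merge (BCOP,V) at d=15/2, Q=-171/2; branch lengths BCOP→29/4, V→1/4; new cluster BCOPV
  updated: d(A,BCOPV)=23/2, d(BCOPV,K)=11, d(BCOPV,R)=51/4
step 5: merge (A,R) at d=10, Q=-193/4; branch lengths A→59/16, R→101/16; new cluster AR
  updated: d(AR,BCOPV)=57/8, d(AR,K)=7
step 6: merge (AR,BCOPV) at d=57/8, Q=-201/8; branch lengths AR→25/16, BCOPV→89/16; new cluster ABCOPRV
  updated: d(ABCOPRV,K)=87/16
step 7: merge (ABCOPRV,K) at d=87/16; branch lengths ABCOPRV→87/32, K→87/32; new cluster ABCKOPRV
final tree: (((A:59/16,R:101/16):25/16,(((B:-17/12,P:101/12):43/4,(C:7,O:4):13/4):29/4,V:1/4):89/16):87/32,K:87/32)
total length: 993/16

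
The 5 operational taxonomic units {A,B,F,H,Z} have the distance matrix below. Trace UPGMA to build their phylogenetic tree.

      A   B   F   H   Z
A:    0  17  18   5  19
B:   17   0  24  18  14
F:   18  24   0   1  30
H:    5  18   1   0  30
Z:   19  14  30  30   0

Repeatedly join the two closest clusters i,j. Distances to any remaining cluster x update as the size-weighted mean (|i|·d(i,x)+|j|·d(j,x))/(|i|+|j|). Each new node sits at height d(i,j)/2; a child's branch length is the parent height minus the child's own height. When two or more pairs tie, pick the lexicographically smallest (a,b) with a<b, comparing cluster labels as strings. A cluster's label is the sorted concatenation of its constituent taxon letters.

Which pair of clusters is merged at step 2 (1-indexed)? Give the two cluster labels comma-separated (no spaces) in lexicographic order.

step 1: merge (F,H) at d=1; branch lengths F→1/2, H→1/2; new cluster FH
  updated: d(A,FH)=23/2, d(B,FH)=21, d(FH,Z)=30
step 2: merge (A,FH) at d=23/2; branch lengths A→23/4, FH→21/4; new cluster AFH
  updated: d(AFH,B)=59/3, d(AFH,Z)=79/3
step 3: merge (B,Z) at d=14; branch lengths B→7, Z→7; new cluster BZ
  updated: d(AFH,BZ)=23
step 4: merge (AFH,BZ) at d=23; branch lengths AFH→23/4, BZ→9/2; new cluster ABFHZ
final tree: ((A:23/4,(F:1/2,H:1/2):21/4):23/4,(B:7,Z:7):9/2)
total length: 145/4

A,FH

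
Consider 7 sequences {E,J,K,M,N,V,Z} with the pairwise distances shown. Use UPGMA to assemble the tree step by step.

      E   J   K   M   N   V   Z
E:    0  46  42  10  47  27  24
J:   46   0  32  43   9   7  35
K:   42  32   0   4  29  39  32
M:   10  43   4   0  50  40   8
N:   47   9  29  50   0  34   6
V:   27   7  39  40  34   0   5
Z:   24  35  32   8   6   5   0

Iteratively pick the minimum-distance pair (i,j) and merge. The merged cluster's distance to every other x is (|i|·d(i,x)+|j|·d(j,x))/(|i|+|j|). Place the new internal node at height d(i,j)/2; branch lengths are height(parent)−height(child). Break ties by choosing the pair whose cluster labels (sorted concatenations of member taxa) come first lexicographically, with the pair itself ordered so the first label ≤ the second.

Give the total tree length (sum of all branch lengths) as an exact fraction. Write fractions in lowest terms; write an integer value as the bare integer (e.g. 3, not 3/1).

67

iteration 1: select K,M (d=4); attach at lengths (2, 2); label the merged cluster KM
  updated: d(E,KM)=26, d(J,KM)=75/2, d(KM,N)=79/2, d(KM,V)=79/2, d(KM,Z)=20
iteration 2: select V,Z (d=5); attach at lengths (5/2, 5/2); label the merged cluster VZ
  updated: d(E,VZ)=51/2, d(J,VZ)=21, d(KM,VZ)=119/4, d(N,VZ)=20
iteration 3: select J,N (d=9); attach at lengths (9/2, 9/2); label the merged cluster JN
  updated: d(E,JN)=93/2, d(JN,KM)=77/2, d(JN,VZ)=41/2
iteration 4: select JN,VZ (d=41/2); attach at lengths (23/4, 31/4); label the merged cluster JNVZ
  updated: d(E,JNVZ)=36, d(JNVZ,KM)=273/8
iteration 5: select E,KM (d=26); attach at lengths (13, 11); label the merged cluster EKM
  updated: d(EKM,JNVZ)=139/4
iteration 6: select EKM,JNVZ (d=139/4); attach at lengths (35/8, 57/8); label the merged cluster EJKMNVZ
final tree: ((E:13,(K:2,M:2):11):35/8,((J:9/2,N:9/2):23/4,(V:5/2,Z:5/2):31/4):57/8)
total length: 67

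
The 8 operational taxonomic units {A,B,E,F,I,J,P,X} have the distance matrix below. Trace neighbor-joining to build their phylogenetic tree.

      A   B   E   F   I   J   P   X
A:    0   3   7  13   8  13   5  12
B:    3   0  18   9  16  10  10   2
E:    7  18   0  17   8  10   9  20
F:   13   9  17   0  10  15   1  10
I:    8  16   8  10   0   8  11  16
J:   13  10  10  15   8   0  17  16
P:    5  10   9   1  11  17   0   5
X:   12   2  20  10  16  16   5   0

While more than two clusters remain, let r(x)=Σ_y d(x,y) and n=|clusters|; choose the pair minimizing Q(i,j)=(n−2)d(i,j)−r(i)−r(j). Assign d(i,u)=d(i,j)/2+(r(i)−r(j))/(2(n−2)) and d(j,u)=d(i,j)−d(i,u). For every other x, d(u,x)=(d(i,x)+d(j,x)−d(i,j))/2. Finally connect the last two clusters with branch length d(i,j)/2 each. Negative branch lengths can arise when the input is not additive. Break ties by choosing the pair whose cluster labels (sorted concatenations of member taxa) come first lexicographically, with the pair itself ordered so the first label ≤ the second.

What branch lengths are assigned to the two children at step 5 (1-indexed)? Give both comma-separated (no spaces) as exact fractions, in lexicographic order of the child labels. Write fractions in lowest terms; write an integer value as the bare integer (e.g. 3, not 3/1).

103/32,133/32

1. join B+X (d=2, Q=-137) ⇒ BX; edges |B|=-1/12, |X|=25/12
  updated: d(A,BX)=13/2, d(BX,E)=18, d(BX,F)=17/2, d(BX,I)=15, d(BX,J)=12, d(BX,P)=13/2
2. join F+P (d=1, Q=-109) ⇒ FP; edges |F|=2, |P|=-1
  updated: d(A,FP)=17/2, d(BX,FP)=7, d(E,FP)=25/2, d(FP,I)=10, d(FP,J)=31/2
3. join BX+FP (d=7, Q=-84) ⇒ BFPX; edges |BX|=33/8, |FP|=23/8
  updated: d(A,BFPX)=4, d(BFPX,E)=47/4, d(BFPX,I)=9, d(BFPX,J)=41/4
4. join A+BFPX (d=4, Q=-55) ⇒ ABFPX; edges |A|=3/2, |BFPX|=5/2
  updated: d(ABFPX,E)=59/8, d(ABFPX,I)=13/2, d(ABFPX,J)=77/8
5. join ABFPX+E (d=59/8, Q=-273/8) ⇒ ABEFPX; edges |ABFPX|=103/32, |E|=133/32
  updated: d(ABEFPX,I)=57/16, d(ABEFPX,J)=49/8
6. join ABEFPX+I (d=57/16, Q=-283/16) ⇒ ABEFIPX; edges |ABEFPX|=27/32, |I|=87/32
  updated: d(ABEFIPX,J)=169/32
7. join ABEFIPX+J (d=169/32) ⇒ ABEFIJPX; edges |ABEFIPX|=169/64, |J|=169/64
final tree: ((((A:3/2,((B:-1/12,X:25/12):33/8,(F:2,P:-1):23/8):5/2):103/32,E:133/32):27/32,I:87/32):169/64,J:169/64)
total length: 967/32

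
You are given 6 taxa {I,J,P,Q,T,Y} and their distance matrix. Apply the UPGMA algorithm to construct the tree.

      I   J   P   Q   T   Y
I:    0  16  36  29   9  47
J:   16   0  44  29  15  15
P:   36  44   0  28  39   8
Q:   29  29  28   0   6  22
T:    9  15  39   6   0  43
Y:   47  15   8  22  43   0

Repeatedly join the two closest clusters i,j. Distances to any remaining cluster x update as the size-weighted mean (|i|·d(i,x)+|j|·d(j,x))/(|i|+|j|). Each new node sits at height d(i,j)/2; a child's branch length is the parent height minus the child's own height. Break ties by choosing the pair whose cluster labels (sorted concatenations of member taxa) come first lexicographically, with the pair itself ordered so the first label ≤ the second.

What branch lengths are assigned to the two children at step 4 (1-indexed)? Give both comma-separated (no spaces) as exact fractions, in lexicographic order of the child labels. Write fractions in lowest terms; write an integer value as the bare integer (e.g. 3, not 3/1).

9/4,29/4

step 1: merge (Q,T) at d=6; branch lengths Q→3, T→3; new cluster QT
  updated: d(I,QT)=19, d(J,QT)=22, d(P,QT)=67/2, d(QT,Y)=65/2
step 2: merge (P,Y) at d=8; branch lengths P→4, Y→4; new cluster PY
  updated: d(I,PY)=83/2, d(J,PY)=59/2, d(PY,QT)=33
step 3: merge (I,J) at d=16; branch lengths I→8, J→8; new cluster IJ
  updated: d(IJ,PY)=71/2, d(IJ,QT)=41/2
step 4: merge (IJ,QT) at d=41/2; branch lengths IJ→9/4, QT→29/4; new cluster IJQT
  updated: d(IJQT,PY)=137/4
step 5: merge (IJQT,PY) at d=137/4; branch lengths IJQT→55/8, PY→105/8; new cluster IJPQTY
final tree: (((I:8,J:8):9/4,(Q:3,T:3):29/4):55/8,(P:4,Y:4):105/8)
total length: 119/2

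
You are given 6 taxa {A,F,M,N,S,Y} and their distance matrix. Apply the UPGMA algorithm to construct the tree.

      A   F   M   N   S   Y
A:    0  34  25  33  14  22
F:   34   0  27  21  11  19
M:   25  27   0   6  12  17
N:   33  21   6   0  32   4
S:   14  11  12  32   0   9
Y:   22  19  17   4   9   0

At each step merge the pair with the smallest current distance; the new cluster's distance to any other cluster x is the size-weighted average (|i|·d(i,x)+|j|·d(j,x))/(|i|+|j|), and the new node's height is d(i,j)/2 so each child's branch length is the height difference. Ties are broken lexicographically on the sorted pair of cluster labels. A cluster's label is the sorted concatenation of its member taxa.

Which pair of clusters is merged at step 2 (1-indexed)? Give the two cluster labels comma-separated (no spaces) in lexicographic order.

1. join N+Y (d=4) ⇒ NY; edges |N|=2, |Y|=2
  updated: d(A,NY)=55/2, d(F,NY)=20, d(M,NY)=23/2, d(NY,S)=41/2
2. join F+S (d=11) ⇒ FS; edges |F|=11/2, |S|=11/2
  updated: d(A,FS)=24, d(FS,M)=39/2, d(FS,NY)=81/4
3. join M+NY (d=23/2) ⇒ MNY; edges |M|=23/4, |NY|=15/4
  updated: d(A,MNY)=80/3, d(FS,MNY)=20
4. join FS+MNY (d=20) ⇒ FMNSY; edges |FS|=9/2, |MNY|=17/4
  updated: d(A,FMNSY)=128/5
5. join A+FMNSY (d=128/5) ⇒ AFMNSY; edges |A|=64/5, |FMNSY|=14/5
final tree: (A:64/5,((F:11/2,S:11/2):9/2,(M:23/4,(N:2,Y:2):15/4):17/4):14/5)
total length: 977/20

F,S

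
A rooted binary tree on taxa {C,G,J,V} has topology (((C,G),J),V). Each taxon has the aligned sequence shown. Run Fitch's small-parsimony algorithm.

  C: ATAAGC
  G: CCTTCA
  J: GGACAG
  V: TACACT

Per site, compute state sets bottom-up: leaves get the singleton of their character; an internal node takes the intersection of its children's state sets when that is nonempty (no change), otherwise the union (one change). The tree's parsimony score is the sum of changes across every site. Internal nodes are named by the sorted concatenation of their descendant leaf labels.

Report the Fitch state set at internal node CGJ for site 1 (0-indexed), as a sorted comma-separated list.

CG@0: {A} ∪ {C} = {A,C} (union, +1)
CGJ@0: {A,C} ∪ {G} = {A,C,G} (union, +1)
CGJV@0: {A,C,G} ∪ {T} = {A,C,G,T} (union, +1)
CG@1: {T} ∪ {C} = {C,T} (union, +1)
CGJ@1: {C,T} ∪ {G} = {C,G,T} (union, +1)
CGJV@1: {C,G,T} ∪ {A} = {A,C,G,T} (union, +1)
CG@2: {A} ∪ {T} = {A,T} (union, +1)
CGJ@2: {A,T} ∩ {A} = {A} (intersection, +0)
CGJV@2: {A} ∪ {C} = {A,C} (union, +1)
CG@3: {A} ∪ {T} = {A,T} (union, +1)
CGJ@3: {A,T} ∪ {C} = {A,C,T} (union, +1)
CGJV@3: {A,C,T} ∩ {A} = {A} (intersection, +0)
CG@4: {G} ∪ {C} = {C,G} (union, +1)
CGJ@4: {C,G} ∪ {A} = {A,C,G} (union, +1)
CGJV@4: {A,C,G} ∩ {C} = {C} (intersection, +0)
CG@5: {C} ∪ {A} = {A,C} (union, +1)
CGJ@5: {A,C} ∪ {G} = {A,C,G} (union, +1)
CGJV@5: {A,C,G} ∪ {T} = {A,C,G,T} (union, +1)
per-site changes: [3, 3, 2, 2, 2, 3]; total = 15

C,G,T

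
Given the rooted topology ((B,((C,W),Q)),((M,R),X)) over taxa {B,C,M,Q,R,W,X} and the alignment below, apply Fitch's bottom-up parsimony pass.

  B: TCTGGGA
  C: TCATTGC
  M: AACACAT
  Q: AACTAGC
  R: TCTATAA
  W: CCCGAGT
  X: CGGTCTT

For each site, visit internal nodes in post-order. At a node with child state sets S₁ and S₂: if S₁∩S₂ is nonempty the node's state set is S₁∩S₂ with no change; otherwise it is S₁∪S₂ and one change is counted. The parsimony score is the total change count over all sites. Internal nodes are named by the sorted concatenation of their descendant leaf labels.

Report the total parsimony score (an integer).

24

[col 0] CW: children C:{T}, W:{C} ∪→ {C,T}; cost 1
[col 0] CQW: children CW:{C,T}, Q:{A} ∪→ {A,C,T}; cost 1
[col 0] BCQW: children B:{T}, CQW:{A,C,T} ∩→ {T}; cost 0
[col 0] MR: children M:{A}, R:{T} ∪→ {A,T}; cost 1
[col 0] MRX: children MR:{A,T}, X:{C} ∪→ {A,C,T}; cost 1
[col 0] BCMQRWX: children BCQW:{T}, MRX:{A,C,T} ∩→ {T}; cost 0
[col 1] CW: children C:{C}, W:{C} ∩→ {C}; cost 0
[col 1] CQW: children CW:{C}, Q:{A} ∪→ {A,C}; cost 1
[col 1] BCQW: children B:{C}, CQW:{A,C} ∩→ {C}; cost 0
[col 1] MR: children M:{A}, R:{C} ∪→ {A,C}; cost 1
[col 1] MRX: children MR:{A,C}, X:{G} ∪→ {A,C,G}; cost 1
[col 1] BCMQRWX: children BCQW:{C}, MRX:{A,C,G} ∩→ {C}; cost 0
[col 2] CW: children C:{A}, W:{C} ∪→ {A,C}; cost 1
[col 2] CQW: children CW:{A,C}, Q:{C} ∩→ {C}; cost 0
[col 2] BCQW: children B:{T}, CQW:{C} ∪→ {C,T}; cost 1
[col 2] MR: children M:{C}, R:{T} ∪→ {C,T}; cost 1
[col 2] MRX: children MR:{C,T}, X:{G} ∪→ {C,G,T}; cost 1
[col 2] BCMQRWX: children BCQW:{C,T}, MRX:{C,G,T} ∩→ {C,T}; cost 0
[col 3] CW: children C:{T}, W:{G} ∪→ {G,T}; cost 1
[col 3] CQW: children CW:{G,T}, Q:{T} ∩→ {T}; cost 0
[col 3] BCQW: children B:{G}, CQW:{T} ∪→ {G,T}; cost 1
[col 3] MR: children M:{A}, R:{A} ∩→ {A}; cost 0
[col 3] MRX: children MR:{A}, X:{T} ∪→ {A,T}; cost 1
[col 3] BCMQRWX: children BCQW:{G,T}, MRX:{A,T} ∩→ {T}; cost 0
[col 4] CW: children C:{T}, W:{A} ∪→ {A,T}; cost 1
[col 4] CQW: children CW:{A,T}, Q:{A} ∩→ {A}; cost 0
[col 4] BCQW: children B:{G}, CQW:{A} ∪→ {A,G}; cost 1
[col 4] MR: children M:{C}, R:{T} ∪→ {C,T}; cost 1
[col 4] MRX: children MR:{C,T}, X:{C} ∩→ {C}; cost 0
[col 4] BCMQRWX: children BCQW:{A,G}, MRX:{C} ∪→ {A,C,G}; cost 1
[col 5] CW: children C:{G}, W:{G} ∩→ {G}; cost 0
[col 5] CQW: children CW:{G}, Q:{G} ∩→ {G}; cost 0
[col 5] BCQW: children B:{G}, CQW:{G} ∩→ {G}; cost 0
[col 5] MR: children M:{A}, R:{A} ∩→ {A}; cost 0
[col 5] MRX: children MR:{A}, X:{T} ∪→ {A,T}; cost 1
[col 5] BCMQRWX: children BCQW:{G}, MRX:{A,T} ∪→ {A,G,T}; cost 1
[col 6] CW: children C:{C}, W:{T} ∪→ {C,T}; cost 1
[col 6] CQW: children CW:{C,T}, Q:{C} ∩→ {C}; cost 0
[col 6] BCQW: children B:{A}, CQW:{C} ∪→ {A,C}; cost 1
[col 6] MR: children M:{T}, R:{A} ∪→ {A,T}; cost 1
[col 6] MRX: children MR:{A,T}, X:{T} ∩→ {T}; cost 0
[col 6] BCMQRWX: children BCQW:{A,C}, MRX:{T} ∪→ {A,C,T}; cost 1
per-site changes: [4, 3, 4, 3, 4, 2, 4]; total = 24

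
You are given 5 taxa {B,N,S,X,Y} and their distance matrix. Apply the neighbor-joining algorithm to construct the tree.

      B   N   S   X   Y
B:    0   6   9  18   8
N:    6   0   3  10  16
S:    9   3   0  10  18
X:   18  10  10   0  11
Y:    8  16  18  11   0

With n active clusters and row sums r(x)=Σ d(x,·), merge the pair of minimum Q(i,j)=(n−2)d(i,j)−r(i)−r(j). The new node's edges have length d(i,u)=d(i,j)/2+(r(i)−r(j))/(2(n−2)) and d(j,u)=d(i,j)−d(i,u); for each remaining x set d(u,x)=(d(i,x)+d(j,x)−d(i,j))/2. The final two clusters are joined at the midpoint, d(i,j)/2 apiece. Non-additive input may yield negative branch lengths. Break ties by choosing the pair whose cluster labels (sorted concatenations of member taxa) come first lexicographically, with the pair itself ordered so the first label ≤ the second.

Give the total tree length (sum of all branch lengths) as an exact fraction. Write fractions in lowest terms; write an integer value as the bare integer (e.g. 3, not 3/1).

191/8

1. join B+Y (d=8, Q=-70) ⇒ BY; edges |B|=2, |Y|=6
  updated: d(BY,N)=7, d(BY,S)=19/2, d(BY,X)=21/2
2. join BY+X (d=21/2, Q=-73/2) ⇒ BXY; edges |BY|=35/8, |X|=49/8
  updated: d(BXY,N)=13/4, d(BXY,S)=9/2
3. join BXY+N (d=13/4, Q=-43/4) ⇒ BNXY; edges |BXY|=19/8, |N|=7/8
  updated: d(BNXY,S)=17/8
4. join BNXY+S (d=17/8) ⇒ BNSXY; edges |BNXY|=17/16, |S|=17/16
final tree: ((((B:2,Y:6):35/8,X:49/8):19/8,N:7/8):17/16,S:17/16)
total length: 191/8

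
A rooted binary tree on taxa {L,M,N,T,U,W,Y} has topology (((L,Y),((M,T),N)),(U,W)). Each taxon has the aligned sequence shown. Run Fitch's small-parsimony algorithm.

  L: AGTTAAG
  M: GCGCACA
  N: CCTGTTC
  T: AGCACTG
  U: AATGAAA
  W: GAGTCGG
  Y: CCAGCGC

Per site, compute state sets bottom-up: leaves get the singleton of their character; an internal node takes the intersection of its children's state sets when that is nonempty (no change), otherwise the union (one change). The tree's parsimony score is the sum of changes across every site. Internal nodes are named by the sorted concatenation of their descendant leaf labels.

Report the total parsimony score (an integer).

LY@0: {A} ∪ {C} = {A,C} (union, +1)
MT@0: {G} ∪ {A} = {A,G} (union, +1)
MNT@0: {A,G} ∪ {C} = {A,C,G} (union, +1)
LMNTY@0: {A,C} ∩ {A,C,G} = {A,C} (intersection, +0)
UW@0: {A} ∪ {G} = {A,G} (union, +1)
LMNTUWY@0: {A,C} ∩ {A,G} = {A} (intersection, +0)
LY@1: {G} ∪ {C} = {C,G} (union, +1)
MT@1: {C} ∪ {G} = {C,G} (union, +1)
MNT@1: {C,G} ∩ {C} = {C} (intersection, +0)
LMNTY@1: {C,G} ∩ {C} = {C} (intersection, +0)
UW@1: {A} ∩ {A} = {A} (intersection, +0)
LMNTUWY@1: {C} ∪ {A} = {A,C} (union, +1)
LY@2: {T} ∪ {A} = {A,T} (union, +1)
MT@2: {G} ∪ {C} = {C,G} (union, +1)
MNT@2: {C,G} ∪ {T} = {C,G,T} (union, +1)
LMNTY@2: {A,T} ∩ {C,G,T} = {T} (intersection, +0)
UW@2: {T} ∪ {G} = {G,T} (union, +1)
LMNTUWY@2: {T} ∩ {G,T} = {T} (intersection, +0)
LY@3: {T} ∪ {G} = {G,T} (union, +1)
MT@3: {C} ∪ {A} = {A,C} (union, +1)
MNT@3: {A,C} ∪ {G} = {A,C,G} (union, +1)
LMNTY@3: {G,T} ∩ {A,C,G} = {G} (intersection, +0)
UW@3: {G} ∪ {T} = {G,T} (union, +1)
LMNTUWY@3: {G} ∩ {G,T} = {G} (intersection, +0)
LY@4: {A} ∪ {C} = {A,C} (union, +1)
MT@4: {A} ∪ {C} = {A,C} (union, +1)
MNT@4: {A,C} ∪ {T} = {A,C,T} (union, +1)
LMNTY@4: {A,C} ∩ {A,C,T} = {A,C} (intersection, +0)
UW@4: {A} ∪ {C} = {A,C} (union, +1)
LMNTUWY@4: {A,C} ∩ {A,C} = {A,C} (intersection, +0)
LY@5: {A} ∪ {G} = {A,G} (union, +1)
MT@5: {C} ∪ {T} = {C,T} (union, +1)
MNT@5: {C,T} ∩ {T} = {T} (intersection, +0)
LMNTY@5: {A,G} ∪ {T} = {A,G,T} (union, +1)
UW@5: {A} ∪ {G} = {A,G} (union, +1)
LMNTUWY@5: {A,G,T} ∩ {A,G} = {A,G} (intersection, +0)
LY@6: {G} ∪ {C} = {C,G} (union, +1)
MT@6: {A} ∪ {G} = {A,G} (union, +1)
MNT@6: {A,G} ∪ {C} = {A,C,G} (union, +1)
LMNTY@6: {C,G} ∩ {A,C,G} = {C,G} (intersection, +0)
UW@6: {A} ∪ {G} = {A,G} (union, +1)
LMNTUWY@6: {C,G} ∩ {A,G} = {G} (intersection, +0)
per-site changes: [4, 3, 4, 4, 4, 4, 4]; total = 27

27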